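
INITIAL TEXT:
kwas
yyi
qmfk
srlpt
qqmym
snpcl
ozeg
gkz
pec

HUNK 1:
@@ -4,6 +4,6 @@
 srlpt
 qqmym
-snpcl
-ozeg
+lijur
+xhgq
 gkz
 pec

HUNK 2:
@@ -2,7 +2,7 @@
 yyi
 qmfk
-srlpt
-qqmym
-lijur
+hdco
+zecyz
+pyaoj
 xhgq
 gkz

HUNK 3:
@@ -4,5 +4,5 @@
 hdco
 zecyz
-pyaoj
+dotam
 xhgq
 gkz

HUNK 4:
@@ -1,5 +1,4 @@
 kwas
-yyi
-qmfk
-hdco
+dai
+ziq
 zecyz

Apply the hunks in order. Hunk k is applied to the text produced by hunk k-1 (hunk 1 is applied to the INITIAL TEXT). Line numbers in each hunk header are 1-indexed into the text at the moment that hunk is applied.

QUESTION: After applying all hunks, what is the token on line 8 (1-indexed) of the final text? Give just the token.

Answer: pec

Derivation:
Hunk 1: at line 4 remove [snpcl,ozeg] add [lijur,xhgq] -> 9 lines: kwas yyi qmfk srlpt qqmym lijur xhgq gkz pec
Hunk 2: at line 2 remove [srlpt,qqmym,lijur] add [hdco,zecyz,pyaoj] -> 9 lines: kwas yyi qmfk hdco zecyz pyaoj xhgq gkz pec
Hunk 3: at line 4 remove [pyaoj] add [dotam] -> 9 lines: kwas yyi qmfk hdco zecyz dotam xhgq gkz pec
Hunk 4: at line 1 remove [yyi,qmfk,hdco] add [dai,ziq] -> 8 lines: kwas dai ziq zecyz dotam xhgq gkz pec
Final line 8: pec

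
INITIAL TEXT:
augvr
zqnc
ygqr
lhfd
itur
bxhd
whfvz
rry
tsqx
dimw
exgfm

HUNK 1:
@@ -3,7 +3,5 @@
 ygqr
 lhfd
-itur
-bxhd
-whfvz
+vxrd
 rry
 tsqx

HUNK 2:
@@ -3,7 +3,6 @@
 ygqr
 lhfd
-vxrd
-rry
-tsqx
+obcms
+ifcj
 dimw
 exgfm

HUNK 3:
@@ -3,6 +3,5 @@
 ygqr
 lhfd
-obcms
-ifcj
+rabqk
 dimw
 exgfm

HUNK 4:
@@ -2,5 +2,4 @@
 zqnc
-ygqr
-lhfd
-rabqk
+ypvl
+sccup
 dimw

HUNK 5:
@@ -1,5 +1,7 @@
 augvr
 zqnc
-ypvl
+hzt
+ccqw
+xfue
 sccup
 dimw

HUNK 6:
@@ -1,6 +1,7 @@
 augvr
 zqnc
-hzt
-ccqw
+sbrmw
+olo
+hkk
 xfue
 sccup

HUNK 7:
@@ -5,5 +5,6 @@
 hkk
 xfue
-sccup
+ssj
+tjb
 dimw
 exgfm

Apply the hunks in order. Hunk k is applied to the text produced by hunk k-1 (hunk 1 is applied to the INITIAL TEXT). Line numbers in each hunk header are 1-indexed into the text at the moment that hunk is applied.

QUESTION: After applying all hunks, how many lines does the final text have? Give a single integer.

Hunk 1: at line 3 remove [itur,bxhd,whfvz] add [vxrd] -> 9 lines: augvr zqnc ygqr lhfd vxrd rry tsqx dimw exgfm
Hunk 2: at line 3 remove [vxrd,rry,tsqx] add [obcms,ifcj] -> 8 lines: augvr zqnc ygqr lhfd obcms ifcj dimw exgfm
Hunk 3: at line 3 remove [obcms,ifcj] add [rabqk] -> 7 lines: augvr zqnc ygqr lhfd rabqk dimw exgfm
Hunk 4: at line 2 remove [ygqr,lhfd,rabqk] add [ypvl,sccup] -> 6 lines: augvr zqnc ypvl sccup dimw exgfm
Hunk 5: at line 1 remove [ypvl] add [hzt,ccqw,xfue] -> 8 lines: augvr zqnc hzt ccqw xfue sccup dimw exgfm
Hunk 6: at line 1 remove [hzt,ccqw] add [sbrmw,olo,hkk] -> 9 lines: augvr zqnc sbrmw olo hkk xfue sccup dimw exgfm
Hunk 7: at line 5 remove [sccup] add [ssj,tjb] -> 10 lines: augvr zqnc sbrmw olo hkk xfue ssj tjb dimw exgfm
Final line count: 10

Answer: 10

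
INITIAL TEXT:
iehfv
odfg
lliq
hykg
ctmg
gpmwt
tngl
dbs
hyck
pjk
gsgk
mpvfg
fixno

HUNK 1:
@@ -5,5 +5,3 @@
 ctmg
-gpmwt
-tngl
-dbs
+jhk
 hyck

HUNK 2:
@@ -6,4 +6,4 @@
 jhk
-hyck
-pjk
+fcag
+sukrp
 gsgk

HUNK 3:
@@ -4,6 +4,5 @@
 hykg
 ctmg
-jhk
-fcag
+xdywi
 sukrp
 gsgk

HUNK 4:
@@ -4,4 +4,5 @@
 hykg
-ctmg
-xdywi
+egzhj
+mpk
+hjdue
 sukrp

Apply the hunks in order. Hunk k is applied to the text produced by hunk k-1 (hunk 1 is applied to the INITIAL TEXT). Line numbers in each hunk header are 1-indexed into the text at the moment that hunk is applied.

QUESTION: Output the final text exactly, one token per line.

Answer: iehfv
odfg
lliq
hykg
egzhj
mpk
hjdue
sukrp
gsgk
mpvfg
fixno

Derivation:
Hunk 1: at line 5 remove [gpmwt,tngl,dbs] add [jhk] -> 11 lines: iehfv odfg lliq hykg ctmg jhk hyck pjk gsgk mpvfg fixno
Hunk 2: at line 6 remove [hyck,pjk] add [fcag,sukrp] -> 11 lines: iehfv odfg lliq hykg ctmg jhk fcag sukrp gsgk mpvfg fixno
Hunk 3: at line 4 remove [jhk,fcag] add [xdywi] -> 10 lines: iehfv odfg lliq hykg ctmg xdywi sukrp gsgk mpvfg fixno
Hunk 4: at line 4 remove [ctmg,xdywi] add [egzhj,mpk,hjdue] -> 11 lines: iehfv odfg lliq hykg egzhj mpk hjdue sukrp gsgk mpvfg fixno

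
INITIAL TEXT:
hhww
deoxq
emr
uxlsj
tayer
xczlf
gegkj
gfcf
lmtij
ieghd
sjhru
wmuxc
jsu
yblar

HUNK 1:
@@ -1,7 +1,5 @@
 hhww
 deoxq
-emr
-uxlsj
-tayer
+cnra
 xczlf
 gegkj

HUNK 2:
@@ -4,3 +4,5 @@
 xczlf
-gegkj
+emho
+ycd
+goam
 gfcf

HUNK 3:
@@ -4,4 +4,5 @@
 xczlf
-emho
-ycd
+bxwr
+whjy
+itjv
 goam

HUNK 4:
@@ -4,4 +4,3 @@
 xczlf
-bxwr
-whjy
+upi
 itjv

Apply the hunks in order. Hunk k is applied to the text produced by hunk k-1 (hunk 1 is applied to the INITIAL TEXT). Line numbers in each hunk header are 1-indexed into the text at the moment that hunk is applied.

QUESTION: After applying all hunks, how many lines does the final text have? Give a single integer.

Hunk 1: at line 1 remove [emr,uxlsj,tayer] add [cnra] -> 12 lines: hhww deoxq cnra xczlf gegkj gfcf lmtij ieghd sjhru wmuxc jsu yblar
Hunk 2: at line 4 remove [gegkj] add [emho,ycd,goam] -> 14 lines: hhww deoxq cnra xczlf emho ycd goam gfcf lmtij ieghd sjhru wmuxc jsu yblar
Hunk 3: at line 4 remove [emho,ycd] add [bxwr,whjy,itjv] -> 15 lines: hhww deoxq cnra xczlf bxwr whjy itjv goam gfcf lmtij ieghd sjhru wmuxc jsu yblar
Hunk 4: at line 4 remove [bxwr,whjy] add [upi] -> 14 lines: hhww deoxq cnra xczlf upi itjv goam gfcf lmtij ieghd sjhru wmuxc jsu yblar
Final line count: 14

Answer: 14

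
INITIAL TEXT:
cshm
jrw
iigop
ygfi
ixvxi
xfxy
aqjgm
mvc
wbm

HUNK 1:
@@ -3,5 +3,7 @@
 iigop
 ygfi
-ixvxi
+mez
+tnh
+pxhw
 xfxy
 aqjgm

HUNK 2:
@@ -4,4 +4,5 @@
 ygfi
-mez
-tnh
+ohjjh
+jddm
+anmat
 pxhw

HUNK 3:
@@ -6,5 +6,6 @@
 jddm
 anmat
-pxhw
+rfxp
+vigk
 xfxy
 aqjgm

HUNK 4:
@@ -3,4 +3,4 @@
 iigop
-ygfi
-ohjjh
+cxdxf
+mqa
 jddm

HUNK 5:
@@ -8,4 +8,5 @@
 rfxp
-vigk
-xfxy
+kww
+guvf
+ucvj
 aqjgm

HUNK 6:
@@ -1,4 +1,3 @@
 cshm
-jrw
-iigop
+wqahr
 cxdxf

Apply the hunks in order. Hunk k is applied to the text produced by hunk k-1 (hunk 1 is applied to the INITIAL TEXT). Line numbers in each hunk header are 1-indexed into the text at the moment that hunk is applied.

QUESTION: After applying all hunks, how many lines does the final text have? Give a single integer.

Answer: 13

Derivation:
Hunk 1: at line 3 remove [ixvxi] add [mez,tnh,pxhw] -> 11 lines: cshm jrw iigop ygfi mez tnh pxhw xfxy aqjgm mvc wbm
Hunk 2: at line 4 remove [mez,tnh] add [ohjjh,jddm,anmat] -> 12 lines: cshm jrw iigop ygfi ohjjh jddm anmat pxhw xfxy aqjgm mvc wbm
Hunk 3: at line 6 remove [pxhw] add [rfxp,vigk] -> 13 lines: cshm jrw iigop ygfi ohjjh jddm anmat rfxp vigk xfxy aqjgm mvc wbm
Hunk 4: at line 3 remove [ygfi,ohjjh] add [cxdxf,mqa] -> 13 lines: cshm jrw iigop cxdxf mqa jddm anmat rfxp vigk xfxy aqjgm mvc wbm
Hunk 5: at line 8 remove [vigk,xfxy] add [kww,guvf,ucvj] -> 14 lines: cshm jrw iigop cxdxf mqa jddm anmat rfxp kww guvf ucvj aqjgm mvc wbm
Hunk 6: at line 1 remove [jrw,iigop] add [wqahr] -> 13 lines: cshm wqahr cxdxf mqa jddm anmat rfxp kww guvf ucvj aqjgm mvc wbm
Final line count: 13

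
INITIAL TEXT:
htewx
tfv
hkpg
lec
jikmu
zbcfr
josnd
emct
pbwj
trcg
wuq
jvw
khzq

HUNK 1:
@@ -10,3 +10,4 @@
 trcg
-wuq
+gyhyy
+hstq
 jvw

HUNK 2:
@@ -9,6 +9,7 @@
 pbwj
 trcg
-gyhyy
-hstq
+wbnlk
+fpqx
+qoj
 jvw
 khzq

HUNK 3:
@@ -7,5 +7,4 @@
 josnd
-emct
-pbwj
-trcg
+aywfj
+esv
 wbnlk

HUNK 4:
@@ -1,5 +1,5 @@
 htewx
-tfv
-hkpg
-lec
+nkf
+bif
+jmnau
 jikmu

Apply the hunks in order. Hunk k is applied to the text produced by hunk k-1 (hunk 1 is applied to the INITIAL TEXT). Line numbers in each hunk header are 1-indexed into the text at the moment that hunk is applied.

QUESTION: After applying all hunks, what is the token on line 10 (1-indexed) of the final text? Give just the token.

Answer: wbnlk

Derivation:
Hunk 1: at line 10 remove [wuq] add [gyhyy,hstq] -> 14 lines: htewx tfv hkpg lec jikmu zbcfr josnd emct pbwj trcg gyhyy hstq jvw khzq
Hunk 2: at line 9 remove [gyhyy,hstq] add [wbnlk,fpqx,qoj] -> 15 lines: htewx tfv hkpg lec jikmu zbcfr josnd emct pbwj trcg wbnlk fpqx qoj jvw khzq
Hunk 3: at line 7 remove [emct,pbwj,trcg] add [aywfj,esv] -> 14 lines: htewx tfv hkpg lec jikmu zbcfr josnd aywfj esv wbnlk fpqx qoj jvw khzq
Hunk 4: at line 1 remove [tfv,hkpg,lec] add [nkf,bif,jmnau] -> 14 lines: htewx nkf bif jmnau jikmu zbcfr josnd aywfj esv wbnlk fpqx qoj jvw khzq
Final line 10: wbnlk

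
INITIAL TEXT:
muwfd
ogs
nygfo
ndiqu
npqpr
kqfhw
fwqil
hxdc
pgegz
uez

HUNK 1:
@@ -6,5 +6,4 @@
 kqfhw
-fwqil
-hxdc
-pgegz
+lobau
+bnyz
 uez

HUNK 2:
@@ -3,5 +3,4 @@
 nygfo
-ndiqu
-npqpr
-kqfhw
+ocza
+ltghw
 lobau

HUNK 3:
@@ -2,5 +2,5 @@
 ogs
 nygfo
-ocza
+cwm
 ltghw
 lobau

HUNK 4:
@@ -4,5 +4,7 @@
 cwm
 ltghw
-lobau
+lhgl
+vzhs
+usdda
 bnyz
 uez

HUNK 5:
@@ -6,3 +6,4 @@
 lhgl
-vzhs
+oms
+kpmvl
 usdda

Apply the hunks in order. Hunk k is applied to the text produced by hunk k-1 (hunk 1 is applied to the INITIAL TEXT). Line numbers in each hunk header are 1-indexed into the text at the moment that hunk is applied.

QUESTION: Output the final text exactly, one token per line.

Answer: muwfd
ogs
nygfo
cwm
ltghw
lhgl
oms
kpmvl
usdda
bnyz
uez

Derivation:
Hunk 1: at line 6 remove [fwqil,hxdc,pgegz] add [lobau,bnyz] -> 9 lines: muwfd ogs nygfo ndiqu npqpr kqfhw lobau bnyz uez
Hunk 2: at line 3 remove [ndiqu,npqpr,kqfhw] add [ocza,ltghw] -> 8 lines: muwfd ogs nygfo ocza ltghw lobau bnyz uez
Hunk 3: at line 2 remove [ocza] add [cwm] -> 8 lines: muwfd ogs nygfo cwm ltghw lobau bnyz uez
Hunk 4: at line 4 remove [lobau] add [lhgl,vzhs,usdda] -> 10 lines: muwfd ogs nygfo cwm ltghw lhgl vzhs usdda bnyz uez
Hunk 5: at line 6 remove [vzhs] add [oms,kpmvl] -> 11 lines: muwfd ogs nygfo cwm ltghw lhgl oms kpmvl usdda bnyz uez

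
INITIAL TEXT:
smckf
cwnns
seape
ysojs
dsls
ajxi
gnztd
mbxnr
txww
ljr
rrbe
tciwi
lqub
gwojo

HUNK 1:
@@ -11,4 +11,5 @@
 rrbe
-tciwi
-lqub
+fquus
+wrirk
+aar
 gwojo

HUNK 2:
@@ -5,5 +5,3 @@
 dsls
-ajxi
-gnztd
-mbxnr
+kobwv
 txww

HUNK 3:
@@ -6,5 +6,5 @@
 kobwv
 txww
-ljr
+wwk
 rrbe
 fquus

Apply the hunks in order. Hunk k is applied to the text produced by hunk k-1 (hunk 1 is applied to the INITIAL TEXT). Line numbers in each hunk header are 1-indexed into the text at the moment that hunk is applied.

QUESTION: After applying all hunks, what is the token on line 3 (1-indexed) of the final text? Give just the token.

Answer: seape

Derivation:
Hunk 1: at line 11 remove [tciwi,lqub] add [fquus,wrirk,aar] -> 15 lines: smckf cwnns seape ysojs dsls ajxi gnztd mbxnr txww ljr rrbe fquus wrirk aar gwojo
Hunk 2: at line 5 remove [ajxi,gnztd,mbxnr] add [kobwv] -> 13 lines: smckf cwnns seape ysojs dsls kobwv txww ljr rrbe fquus wrirk aar gwojo
Hunk 3: at line 6 remove [ljr] add [wwk] -> 13 lines: smckf cwnns seape ysojs dsls kobwv txww wwk rrbe fquus wrirk aar gwojo
Final line 3: seape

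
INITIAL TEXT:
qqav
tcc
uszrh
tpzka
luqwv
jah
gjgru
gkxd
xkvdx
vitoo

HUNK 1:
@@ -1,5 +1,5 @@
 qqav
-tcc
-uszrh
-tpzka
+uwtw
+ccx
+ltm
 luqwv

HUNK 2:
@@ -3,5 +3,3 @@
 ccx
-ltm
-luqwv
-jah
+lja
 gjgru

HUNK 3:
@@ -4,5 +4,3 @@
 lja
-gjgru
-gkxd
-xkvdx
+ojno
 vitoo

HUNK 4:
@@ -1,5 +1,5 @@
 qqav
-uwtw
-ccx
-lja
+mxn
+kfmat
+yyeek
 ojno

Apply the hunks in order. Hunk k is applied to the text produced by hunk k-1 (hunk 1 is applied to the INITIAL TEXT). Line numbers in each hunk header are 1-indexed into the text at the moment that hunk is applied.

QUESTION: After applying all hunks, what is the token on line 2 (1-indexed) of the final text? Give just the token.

Hunk 1: at line 1 remove [tcc,uszrh,tpzka] add [uwtw,ccx,ltm] -> 10 lines: qqav uwtw ccx ltm luqwv jah gjgru gkxd xkvdx vitoo
Hunk 2: at line 3 remove [ltm,luqwv,jah] add [lja] -> 8 lines: qqav uwtw ccx lja gjgru gkxd xkvdx vitoo
Hunk 3: at line 4 remove [gjgru,gkxd,xkvdx] add [ojno] -> 6 lines: qqav uwtw ccx lja ojno vitoo
Hunk 4: at line 1 remove [uwtw,ccx,lja] add [mxn,kfmat,yyeek] -> 6 lines: qqav mxn kfmat yyeek ojno vitoo
Final line 2: mxn

Answer: mxn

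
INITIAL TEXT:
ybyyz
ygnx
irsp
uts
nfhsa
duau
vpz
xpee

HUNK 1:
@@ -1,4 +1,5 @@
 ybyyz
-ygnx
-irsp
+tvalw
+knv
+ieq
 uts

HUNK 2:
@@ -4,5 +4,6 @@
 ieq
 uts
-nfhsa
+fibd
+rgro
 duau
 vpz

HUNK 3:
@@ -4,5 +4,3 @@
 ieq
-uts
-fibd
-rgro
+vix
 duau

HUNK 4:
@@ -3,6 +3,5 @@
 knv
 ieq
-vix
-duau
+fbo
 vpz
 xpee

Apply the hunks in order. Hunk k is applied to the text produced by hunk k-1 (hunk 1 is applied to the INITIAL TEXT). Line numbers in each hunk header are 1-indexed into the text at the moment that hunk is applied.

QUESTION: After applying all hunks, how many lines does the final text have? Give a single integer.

Hunk 1: at line 1 remove [ygnx,irsp] add [tvalw,knv,ieq] -> 9 lines: ybyyz tvalw knv ieq uts nfhsa duau vpz xpee
Hunk 2: at line 4 remove [nfhsa] add [fibd,rgro] -> 10 lines: ybyyz tvalw knv ieq uts fibd rgro duau vpz xpee
Hunk 3: at line 4 remove [uts,fibd,rgro] add [vix] -> 8 lines: ybyyz tvalw knv ieq vix duau vpz xpee
Hunk 4: at line 3 remove [vix,duau] add [fbo] -> 7 lines: ybyyz tvalw knv ieq fbo vpz xpee
Final line count: 7

Answer: 7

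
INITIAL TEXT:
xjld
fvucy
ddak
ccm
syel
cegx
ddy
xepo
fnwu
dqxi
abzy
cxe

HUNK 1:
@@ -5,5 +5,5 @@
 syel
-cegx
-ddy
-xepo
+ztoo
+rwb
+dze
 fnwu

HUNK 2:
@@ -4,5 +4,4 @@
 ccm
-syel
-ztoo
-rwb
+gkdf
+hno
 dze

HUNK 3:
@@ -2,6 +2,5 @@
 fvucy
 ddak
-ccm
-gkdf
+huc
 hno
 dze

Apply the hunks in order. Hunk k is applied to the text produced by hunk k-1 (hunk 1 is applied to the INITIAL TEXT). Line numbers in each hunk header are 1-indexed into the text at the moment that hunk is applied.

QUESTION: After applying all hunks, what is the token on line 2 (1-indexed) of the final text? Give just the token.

Answer: fvucy

Derivation:
Hunk 1: at line 5 remove [cegx,ddy,xepo] add [ztoo,rwb,dze] -> 12 lines: xjld fvucy ddak ccm syel ztoo rwb dze fnwu dqxi abzy cxe
Hunk 2: at line 4 remove [syel,ztoo,rwb] add [gkdf,hno] -> 11 lines: xjld fvucy ddak ccm gkdf hno dze fnwu dqxi abzy cxe
Hunk 3: at line 2 remove [ccm,gkdf] add [huc] -> 10 lines: xjld fvucy ddak huc hno dze fnwu dqxi abzy cxe
Final line 2: fvucy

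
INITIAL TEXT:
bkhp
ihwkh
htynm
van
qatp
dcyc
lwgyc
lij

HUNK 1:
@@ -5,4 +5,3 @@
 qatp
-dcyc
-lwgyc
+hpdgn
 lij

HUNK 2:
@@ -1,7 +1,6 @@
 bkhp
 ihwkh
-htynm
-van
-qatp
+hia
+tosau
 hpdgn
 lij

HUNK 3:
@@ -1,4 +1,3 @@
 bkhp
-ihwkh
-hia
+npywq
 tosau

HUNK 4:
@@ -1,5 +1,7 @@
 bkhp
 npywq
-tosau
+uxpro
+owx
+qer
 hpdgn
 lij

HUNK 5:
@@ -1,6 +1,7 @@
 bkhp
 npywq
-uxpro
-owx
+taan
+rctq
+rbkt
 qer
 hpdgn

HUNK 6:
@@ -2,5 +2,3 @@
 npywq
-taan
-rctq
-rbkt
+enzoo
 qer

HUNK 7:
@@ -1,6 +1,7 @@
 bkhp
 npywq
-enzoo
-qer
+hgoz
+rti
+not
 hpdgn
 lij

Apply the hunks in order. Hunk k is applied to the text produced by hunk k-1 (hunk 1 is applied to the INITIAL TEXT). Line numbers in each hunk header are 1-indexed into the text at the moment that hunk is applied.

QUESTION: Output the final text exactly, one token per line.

Hunk 1: at line 5 remove [dcyc,lwgyc] add [hpdgn] -> 7 lines: bkhp ihwkh htynm van qatp hpdgn lij
Hunk 2: at line 1 remove [htynm,van,qatp] add [hia,tosau] -> 6 lines: bkhp ihwkh hia tosau hpdgn lij
Hunk 3: at line 1 remove [ihwkh,hia] add [npywq] -> 5 lines: bkhp npywq tosau hpdgn lij
Hunk 4: at line 1 remove [tosau] add [uxpro,owx,qer] -> 7 lines: bkhp npywq uxpro owx qer hpdgn lij
Hunk 5: at line 1 remove [uxpro,owx] add [taan,rctq,rbkt] -> 8 lines: bkhp npywq taan rctq rbkt qer hpdgn lij
Hunk 6: at line 2 remove [taan,rctq,rbkt] add [enzoo] -> 6 lines: bkhp npywq enzoo qer hpdgn lij
Hunk 7: at line 1 remove [enzoo,qer] add [hgoz,rti,not] -> 7 lines: bkhp npywq hgoz rti not hpdgn lij

Answer: bkhp
npywq
hgoz
rti
not
hpdgn
lij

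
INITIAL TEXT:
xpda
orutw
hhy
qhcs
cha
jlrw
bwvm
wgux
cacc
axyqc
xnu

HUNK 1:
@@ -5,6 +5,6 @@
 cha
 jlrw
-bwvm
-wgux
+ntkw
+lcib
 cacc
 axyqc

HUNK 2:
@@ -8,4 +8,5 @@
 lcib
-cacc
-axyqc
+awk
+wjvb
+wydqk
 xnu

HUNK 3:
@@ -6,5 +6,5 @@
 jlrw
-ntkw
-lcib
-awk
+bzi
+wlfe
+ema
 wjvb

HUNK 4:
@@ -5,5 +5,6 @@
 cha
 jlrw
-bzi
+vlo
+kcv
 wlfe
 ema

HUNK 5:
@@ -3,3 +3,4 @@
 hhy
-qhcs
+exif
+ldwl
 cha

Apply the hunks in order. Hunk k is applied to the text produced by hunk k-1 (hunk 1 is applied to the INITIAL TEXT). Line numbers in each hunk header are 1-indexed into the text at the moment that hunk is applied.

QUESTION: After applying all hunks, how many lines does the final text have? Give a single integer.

Answer: 14

Derivation:
Hunk 1: at line 5 remove [bwvm,wgux] add [ntkw,lcib] -> 11 lines: xpda orutw hhy qhcs cha jlrw ntkw lcib cacc axyqc xnu
Hunk 2: at line 8 remove [cacc,axyqc] add [awk,wjvb,wydqk] -> 12 lines: xpda orutw hhy qhcs cha jlrw ntkw lcib awk wjvb wydqk xnu
Hunk 3: at line 6 remove [ntkw,lcib,awk] add [bzi,wlfe,ema] -> 12 lines: xpda orutw hhy qhcs cha jlrw bzi wlfe ema wjvb wydqk xnu
Hunk 4: at line 5 remove [bzi] add [vlo,kcv] -> 13 lines: xpda orutw hhy qhcs cha jlrw vlo kcv wlfe ema wjvb wydqk xnu
Hunk 5: at line 3 remove [qhcs] add [exif,ldwl] -> 14 lines: xpda orutw hhy exif ldwl cha jlrw vlo kcv wlfe ema wjvb wydqk xnu
Final line count: 14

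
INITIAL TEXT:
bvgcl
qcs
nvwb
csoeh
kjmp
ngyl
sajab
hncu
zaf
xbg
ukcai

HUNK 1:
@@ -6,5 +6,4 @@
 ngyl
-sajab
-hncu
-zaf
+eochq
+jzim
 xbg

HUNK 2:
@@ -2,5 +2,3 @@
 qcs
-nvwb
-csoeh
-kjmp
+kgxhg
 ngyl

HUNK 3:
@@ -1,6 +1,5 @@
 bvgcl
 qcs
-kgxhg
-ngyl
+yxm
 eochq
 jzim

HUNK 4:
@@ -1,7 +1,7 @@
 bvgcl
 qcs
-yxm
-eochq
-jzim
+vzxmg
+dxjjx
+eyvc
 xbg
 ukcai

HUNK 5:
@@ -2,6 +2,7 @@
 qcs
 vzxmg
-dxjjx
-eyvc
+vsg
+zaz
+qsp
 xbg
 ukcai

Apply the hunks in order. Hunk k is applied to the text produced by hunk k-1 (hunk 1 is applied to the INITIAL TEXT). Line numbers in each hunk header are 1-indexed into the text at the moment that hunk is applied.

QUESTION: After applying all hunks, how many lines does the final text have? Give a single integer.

Hunk 1: at line 6 remove [sajab,hncu,zaf] add [eochq,jzim] -> 10 lines: bvgcl qcs nvwb csoeh kjmp ngyl eochq jzim xbg ukcai
Hunk 2: at line 2 remove [nvwb,csoeh,kjmp] add [kgxhg] -> 8 lines: bvgcl qcs kgxhg ngyl eochq jzim xbg ukcai
Hunk 3: at line 1 remove [kgxhg,ngyl] add [yxm] -> 7 lines: bvgcl qcs yxm eochq jzim xbg ukcai
Hunk 4: at line 1 remove [yxm,eochq,jzim] add [vzxmg,dxjjx,eyvc] -> 7 lines: bvgcl qcs vzxmg dxjjx eyvc xbg ukcai
Hunk 5: at line 2 remove [dxjjx,eyvc] add [vsg,zaz,qsp] -> 8 lines: bvgcl qcs vzxmg vsg zaz qsp xbg ukcai
Final line count: 8

Answer: 8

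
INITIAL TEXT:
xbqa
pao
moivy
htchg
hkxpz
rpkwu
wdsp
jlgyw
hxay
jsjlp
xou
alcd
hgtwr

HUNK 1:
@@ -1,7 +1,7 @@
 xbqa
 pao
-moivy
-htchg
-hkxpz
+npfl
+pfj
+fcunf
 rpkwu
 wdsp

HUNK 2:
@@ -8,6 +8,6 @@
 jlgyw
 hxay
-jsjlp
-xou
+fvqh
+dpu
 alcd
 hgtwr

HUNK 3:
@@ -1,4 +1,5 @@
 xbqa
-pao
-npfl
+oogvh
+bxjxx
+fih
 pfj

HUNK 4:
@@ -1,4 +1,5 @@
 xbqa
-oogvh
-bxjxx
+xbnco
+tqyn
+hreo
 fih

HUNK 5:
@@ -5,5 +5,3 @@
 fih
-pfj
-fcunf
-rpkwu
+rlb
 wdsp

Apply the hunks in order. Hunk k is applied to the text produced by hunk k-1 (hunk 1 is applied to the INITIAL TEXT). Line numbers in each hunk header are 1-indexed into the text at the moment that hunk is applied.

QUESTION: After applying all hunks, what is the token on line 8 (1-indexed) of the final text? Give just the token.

Answer: jlgyw

Derivation:
Hunk 1: at line 1 remove [moivy,htchg,hkxpz] add [npfl,pfj,fcunf] -> 13 lines: xbqa pao npfl pfj fcunf rpkwu wdsp jlgyw hxay jsjlp xou alcd hgtwr
Hunk 2: at line 8 remove [jsjlp,xou] add [fvqh,dpu] -> 13 lines: xbqa pao npfl pfj fcunf rpkwu wdsp jlgyw hxay fvqh dpu alcd hgtwr
Hunk 3: at line 1 remove [pao,npfl] add [oogvh,bxjxx,fih] -> 14 lines: xbqa oogvh bxjxx fih pfj fcunf rpkwu wdsp jlgyw hxay fvqh dpu alcd hgtwr
Hunk 4: at line 1 remove [oogvh,bxjxx] add [xbnco,tqyn,hreo] -> 15 lines: xbqa xbnco tqyn hreo fih pfj fcunf rpkwu wdsp jlgyw hxay fvqh dpu alcd hgtwr
Hunk 5: at line 5 remove [pfj,fcunf,rpkwu] add [rlb] -> 13 lines: xbqa xbnco tqyn hreo fih rlb wdsp jlgyw hxay fvqh dpu alcd hgtwr
Final line 8: jlgyw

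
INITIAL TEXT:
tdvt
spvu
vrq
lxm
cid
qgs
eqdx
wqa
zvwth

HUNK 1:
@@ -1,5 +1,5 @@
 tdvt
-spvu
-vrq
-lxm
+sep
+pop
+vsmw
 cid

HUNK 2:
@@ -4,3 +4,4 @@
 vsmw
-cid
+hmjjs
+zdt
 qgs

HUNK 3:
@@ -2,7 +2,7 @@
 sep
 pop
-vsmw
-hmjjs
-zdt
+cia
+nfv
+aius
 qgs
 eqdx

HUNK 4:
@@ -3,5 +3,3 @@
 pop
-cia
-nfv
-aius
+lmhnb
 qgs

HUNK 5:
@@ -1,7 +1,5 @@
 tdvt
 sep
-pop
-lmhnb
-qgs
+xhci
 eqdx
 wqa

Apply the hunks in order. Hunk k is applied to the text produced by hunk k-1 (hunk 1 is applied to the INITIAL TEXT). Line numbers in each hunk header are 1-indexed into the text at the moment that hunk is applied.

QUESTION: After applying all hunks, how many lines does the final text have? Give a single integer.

Hunk 1: at line 1 remove [spvu,vrq,lxm] add [sep,pop,vsmw] -> 9 lines: tdvt sep pop vsmw cid qgs eqdx wqa zvwth
Hunk 2: at line 4 remove [cid] add [hmjjs,zdt] -> 10 lines: tdvt sep pop vsmw hmjjs zdt qgs eqdx wqa zvwth
Hunk 3: at line 2 remove [vsmw,hmjjs,zdt] add [cia,nfv,aius] -> 10 lines: tdvt sep pop cia nfv aius qgs eqdx wqa zvwth
Hunk 4: at line 3 remove [cia,nfv,aius] add [lmhnb] -> 8 lines: tdvt sep pop lmhnb qgs eqdx wqa zvwth
Hunk 5: at line 1 remove [pop,lmhnb,qgs] add [xhci] -> 6 lines: tdvt sep xhci eqdx wqa zvwth
Final line count: 6

Answer: 6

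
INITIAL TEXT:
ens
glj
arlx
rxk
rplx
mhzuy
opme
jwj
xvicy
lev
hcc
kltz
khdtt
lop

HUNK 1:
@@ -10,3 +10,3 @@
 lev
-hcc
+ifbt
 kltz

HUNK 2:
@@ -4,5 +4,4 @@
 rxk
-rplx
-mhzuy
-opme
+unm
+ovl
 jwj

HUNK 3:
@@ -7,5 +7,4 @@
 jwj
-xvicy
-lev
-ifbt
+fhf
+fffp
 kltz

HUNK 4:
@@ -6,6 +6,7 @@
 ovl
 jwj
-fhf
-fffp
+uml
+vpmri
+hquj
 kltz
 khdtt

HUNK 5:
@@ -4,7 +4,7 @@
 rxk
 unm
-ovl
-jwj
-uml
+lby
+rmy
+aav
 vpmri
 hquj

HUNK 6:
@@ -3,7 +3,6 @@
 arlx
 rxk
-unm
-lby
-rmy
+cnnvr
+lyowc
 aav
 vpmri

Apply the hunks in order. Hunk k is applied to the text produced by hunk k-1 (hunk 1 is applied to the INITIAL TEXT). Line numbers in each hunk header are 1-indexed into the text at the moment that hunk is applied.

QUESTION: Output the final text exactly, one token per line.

Answer: ens
glj
arlx
rxk
cnnvr
lyowc
aav
vpmri
hquj
kltz
khdtt
lop

Derivation:
Hunk 1: at line 10 remove [hcc] add [ifbt] -> 14 lines: ens glj arlx rxk rplx mhzuy opme jwj xvicy lev ifbt kltz khdtt lop
Hunk 2: at line 4 remove [rplx,mhzuy,opme] add [unm,ovl] -> 13 lines: ens glj arlx rxk unm ovl jwj xvicy lev ifbt kltz khdtt lop
Hunk 3: at line 7 remove [xvicy,lev,ifbt] add [fhf,fffp] -> 12 lines: ens glj arlx rxk unm ovl jwj fhf fffp kltz khdtt lop
Hunk 4: at line 6 remove [fhf,fffp] add [uml,vpmri,hquj] -> 13 lines: ens glj arlx rxk unm ovl jwj uml vpmri hquj kltz khdtt lop
Hunk 5: at line 4 remove [ovl,jwj,uml] add [lby,rmy,aav] -> 13 lines: ens glj arlx rxk unm lby rmy aav vpmri hquj kltz khdtt lop
Hunk 6: at line 3 remove [unm,lby,rmy] add [cnnvr,lyowc] -> 12 lines: ens glj arlx rxk cnnvr lyowc aav vpmri hquj kltz khdtt lop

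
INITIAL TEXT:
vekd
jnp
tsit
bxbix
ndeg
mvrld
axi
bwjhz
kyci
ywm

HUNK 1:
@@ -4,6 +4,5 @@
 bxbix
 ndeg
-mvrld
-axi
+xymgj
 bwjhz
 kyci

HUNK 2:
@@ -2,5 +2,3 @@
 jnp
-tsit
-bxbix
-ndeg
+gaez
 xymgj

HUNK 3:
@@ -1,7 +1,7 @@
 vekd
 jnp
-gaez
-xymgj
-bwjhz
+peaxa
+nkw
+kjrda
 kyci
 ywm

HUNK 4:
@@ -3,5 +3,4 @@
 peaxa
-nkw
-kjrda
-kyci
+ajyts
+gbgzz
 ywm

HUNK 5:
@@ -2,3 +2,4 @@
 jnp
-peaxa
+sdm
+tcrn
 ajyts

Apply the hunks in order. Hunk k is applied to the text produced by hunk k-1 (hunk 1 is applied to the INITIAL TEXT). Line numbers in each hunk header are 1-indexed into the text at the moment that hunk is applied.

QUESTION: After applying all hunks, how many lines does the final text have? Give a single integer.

Hunk 1: at line 4 remove [mvrld,axi] add [xymgj] -> 9 lines: vekd jnp tsit bxbix ndeg xymgj bwjhz kyci ywm
Hunk 2: at line 2 remove [tsit,bxbix,ndeg] add [gaez] -> 7 lines: vekd jnp gaez xymgj bwjhz kyci ywm
Hunk 3: at line 1 remove [gaez,xymgj,bwjhz] add [peaxa,nkw,kjrda] -> 7 lines: vekd jnp peaxa nkw kjrda kyci ywm
Hunk 4: at line 3 remove [nkw,kjrda,kyci] add [ajyts,gbgzz] -> 6 lines: vekd jnp peaxa ajyts gbgzz ywm
Hunk 5: at line 2 remove [peaxa] add [sdm,tcrn] -> 7 lines: vekd jnp sdm tcrn ajyts gbgzz ywm
Final line count: 7

Answer: 7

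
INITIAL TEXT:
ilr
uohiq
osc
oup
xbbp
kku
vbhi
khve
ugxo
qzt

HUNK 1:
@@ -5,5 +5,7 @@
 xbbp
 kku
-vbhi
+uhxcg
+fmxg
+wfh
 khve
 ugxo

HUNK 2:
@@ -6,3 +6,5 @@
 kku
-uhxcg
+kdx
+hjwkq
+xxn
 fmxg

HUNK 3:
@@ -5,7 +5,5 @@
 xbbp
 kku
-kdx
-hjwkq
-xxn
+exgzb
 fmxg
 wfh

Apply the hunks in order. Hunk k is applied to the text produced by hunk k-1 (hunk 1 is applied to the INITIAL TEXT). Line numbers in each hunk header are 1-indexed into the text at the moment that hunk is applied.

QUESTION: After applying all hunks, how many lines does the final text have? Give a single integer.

Answer: 12

Derivation:
Hunk 1: at line 5 remove [vbhi] add [uhxcg,fmxg,wfh] -> 12 lines: ilr uohiq osc oup xbbp kku uhxcg fmxg wfh khve ugxo qzt
Hunk 2: at line 6 remove [uhxcg] add [kdx,hjwkq,xxn] -> 14 lines: ilr uohiq osc oup xbbp kku kdx hjwkq xxn fmxg wfh khve ugxo qzt
Hunk 3: at line 5 remove [kdx,hjwkq,xxn] add [exgzb] -> 12 lines: ilr uohiq osc oup xbbp kku exgzb fmxg wfh khve ugxo qzt
Final line count: 12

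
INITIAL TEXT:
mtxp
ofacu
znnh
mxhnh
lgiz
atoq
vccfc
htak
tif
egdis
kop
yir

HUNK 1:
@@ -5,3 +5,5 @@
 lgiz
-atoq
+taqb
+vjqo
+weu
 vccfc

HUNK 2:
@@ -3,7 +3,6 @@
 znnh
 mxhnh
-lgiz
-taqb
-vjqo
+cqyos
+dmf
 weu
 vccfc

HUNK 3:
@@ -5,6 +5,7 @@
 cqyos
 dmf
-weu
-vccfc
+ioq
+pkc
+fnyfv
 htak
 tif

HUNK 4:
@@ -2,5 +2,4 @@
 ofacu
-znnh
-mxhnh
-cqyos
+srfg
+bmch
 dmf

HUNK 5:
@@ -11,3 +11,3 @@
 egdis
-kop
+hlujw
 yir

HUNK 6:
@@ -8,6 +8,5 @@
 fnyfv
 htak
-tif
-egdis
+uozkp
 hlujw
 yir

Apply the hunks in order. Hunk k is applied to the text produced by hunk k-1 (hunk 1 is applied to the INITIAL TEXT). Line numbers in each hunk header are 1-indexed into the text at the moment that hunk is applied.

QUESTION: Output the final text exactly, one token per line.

Answer: mtxp
ofacu
srfg
bmch
dmf
ioq
pkc
fnyfv
htak
uozkp
hlujw
yir

Derivation:
Hunk 1: at line 5 remove [atoq] add [taqb,vjqo,weu] -> 14 lines: mtxp ofacu znnh mxhnh lgiz taqb vjqo weu vccfc htak tif egdis kop yir
Hunk 2: at line 3 remove [lgiz,taqb,vjqo] add [cqyos,dmf] -> 13 lines: mtxp ofacu znnh mxhnh cqyos dmf weu vccfc htak tif egdis kop yir
Hunk 3: at line 5 remove [weu,vccfc] add [ioq,pkc,fnyfv] -> 14 lines: mtxp ofacu znnh mxhnh cqyos dmf ioq pkc fnyfv htak tif egdis kop yir
Hunk 4: at line 2 remove [znnh,mxhnh,cqyos] add [srfg,bmch] -> 13 lines: mtxp ofacu srfg bmch dmf ioq pkc fnyfv htak tif egdis kop yir
Hunk 5: at line 11 remove [kop] add [hlujw] -> 13 lines: mtxp ofacu srfg bmch dmf ioq pkc fnyfv htak tif egdis hlujw yir
Hunk 6: at line 8 remove [tif,egdis] add [uozkp] -> 12 lines: mtxp ofacu srfg bmch dmf ioq pkc fnyfv htak uozkp hlujw yir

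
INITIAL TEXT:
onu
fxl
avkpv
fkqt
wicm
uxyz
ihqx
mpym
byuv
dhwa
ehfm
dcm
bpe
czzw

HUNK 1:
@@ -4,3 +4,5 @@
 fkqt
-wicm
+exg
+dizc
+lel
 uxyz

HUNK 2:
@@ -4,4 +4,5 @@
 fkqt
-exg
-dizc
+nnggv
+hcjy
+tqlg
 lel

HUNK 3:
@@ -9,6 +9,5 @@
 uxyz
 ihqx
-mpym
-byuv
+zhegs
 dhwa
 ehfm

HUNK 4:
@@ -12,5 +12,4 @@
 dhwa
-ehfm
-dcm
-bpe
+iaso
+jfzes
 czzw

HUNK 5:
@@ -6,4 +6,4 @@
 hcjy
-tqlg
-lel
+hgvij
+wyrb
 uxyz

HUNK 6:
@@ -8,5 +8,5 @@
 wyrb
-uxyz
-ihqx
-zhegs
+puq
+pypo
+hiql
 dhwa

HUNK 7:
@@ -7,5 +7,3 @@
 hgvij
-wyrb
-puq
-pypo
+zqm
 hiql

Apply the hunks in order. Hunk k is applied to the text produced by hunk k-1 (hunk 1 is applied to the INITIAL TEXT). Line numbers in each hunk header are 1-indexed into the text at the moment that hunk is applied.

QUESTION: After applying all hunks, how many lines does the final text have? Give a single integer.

Hunk 1: at line 4 remove [wicm] add [exg,dizc,lel] -> 16 lines: onu fxl avkpv fkqt exg dizc lel uxyz ihqx mpym byuv dhwa ehfm dcm bpe czzw
Hunk 2: at line 4 remove [exg,dizc] add [nnggv,hcjy,tqlg] -> 17 lines: onu fxl avkpv fkqt nnggv hcjy tqlg lel uxyz ihqx mpym byuv dhwa ehfm dcm bpe czzw
Hunk 3: at line 9 remove [mpym,byuv] add [zhegs] -> 16 lines: onu fxl avkpv fkqt nnggv hcjy tqlg lel uxyz ihqx zhegs dhwa ehfm dcm bpe czzw
Hunk 4: at line 12 remove [ehfm,dcm,bpe] add [iaso,jfzes] -> 15 lines: onu fxl avkpv fkqt nnggv hcjy tqlg lel uxyz ihqx zhegs dhwa iaso jfzes czzw
Hunk 5: at line 6 remove [tqlg,lel] add [hgvij,wyrb] -> 15 lines: onu fxl avkpv fkqt nnggv hcjy hgvij wyrb uxyz ihqx zhegs dhwa iaso jfzes czzw
Hunk 6: at line 8 remove [uxyz,ihqx,zhegs] add [puq,pypo,hiql] -> 15 lines: onu fxl avkpv fkqt nnggv hcjy hgvij wyrb puq pypo hiql dhwa iaso jfzes czzw
Hunk 7: at line 7 remove [wyrb,puq,pypo] add [zqm] -> 13 lines: onu fxl avkpv fkqt nnggv hcjy hgvij zqm hiql dhwa iaso jfzes czzw
Final line count: 13

Answer: 13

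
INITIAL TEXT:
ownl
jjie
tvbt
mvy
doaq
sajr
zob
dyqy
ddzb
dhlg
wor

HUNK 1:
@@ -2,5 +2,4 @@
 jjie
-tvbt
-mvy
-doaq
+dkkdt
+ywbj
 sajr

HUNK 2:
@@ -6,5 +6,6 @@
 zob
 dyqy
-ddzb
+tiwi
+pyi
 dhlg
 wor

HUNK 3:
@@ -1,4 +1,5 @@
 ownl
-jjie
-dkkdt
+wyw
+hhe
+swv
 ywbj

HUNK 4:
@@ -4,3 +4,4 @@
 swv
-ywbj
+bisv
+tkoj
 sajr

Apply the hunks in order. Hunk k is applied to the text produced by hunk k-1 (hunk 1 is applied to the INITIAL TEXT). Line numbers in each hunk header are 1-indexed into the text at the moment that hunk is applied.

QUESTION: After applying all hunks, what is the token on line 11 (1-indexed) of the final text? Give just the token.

Answer: pyi

Derivation:
Hunk 1: at line 2 remove [tvbt,mvy,doaq] add [dkkdt,ywbj] -> 10 lines: ownl jjie dkkdt ywbj sajr zob dyqy ddzb dhlg wor
Hunk 2: at line 6 remove [ddzb] add [tiwi,pyi] -> 11 lines: ownl jjie dkkdt ywbj sajr zob dyqy tiwi pyi dhlg wor
Hunk 3: at line 1 remove [jjie,dkkdt] add [wyw,hhe,swv] -> 12 lines: ownl wyw hhe swv ywbj sajr zob dyqy tiwi pyi dhlg wor
Hunk 4: at line 4 remove [ywbj] add [bisv,tkoj] -> 13 lines: ownl wyw hhe swv bisv tkoj sajr zob dyqy tiwi pyi dhlg wor
Final line 11: pyi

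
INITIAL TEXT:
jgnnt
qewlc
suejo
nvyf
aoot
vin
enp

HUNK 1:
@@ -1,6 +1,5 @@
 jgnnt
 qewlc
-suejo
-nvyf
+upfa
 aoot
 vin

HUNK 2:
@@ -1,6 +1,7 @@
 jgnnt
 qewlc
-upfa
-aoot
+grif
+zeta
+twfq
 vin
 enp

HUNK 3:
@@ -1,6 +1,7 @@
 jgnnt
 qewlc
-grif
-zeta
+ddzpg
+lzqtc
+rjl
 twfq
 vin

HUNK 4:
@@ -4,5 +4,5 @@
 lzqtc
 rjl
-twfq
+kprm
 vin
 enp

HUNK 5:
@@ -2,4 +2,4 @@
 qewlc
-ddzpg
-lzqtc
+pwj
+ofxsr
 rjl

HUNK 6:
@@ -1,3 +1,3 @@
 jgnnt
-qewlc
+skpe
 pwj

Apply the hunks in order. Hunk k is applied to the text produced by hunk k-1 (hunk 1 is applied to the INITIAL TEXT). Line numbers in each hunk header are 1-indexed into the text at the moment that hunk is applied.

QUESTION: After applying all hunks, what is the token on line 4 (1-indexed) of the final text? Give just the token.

Hunk 1: at line 1 remove [suejo,nvyf] add [upfa] -> 6 lines: jgnnt qewlc upfa aoot vin enp
Hunk 2: at line 1 remove [upfa,aoot] add [grif,zeta,twfq] -> 7 lines: jgnnt qewlc grif zeta twfq vin enp
Hunk 3: at line 1 remove [grif,zeta] add [ddzpg,lzqtc,rjl] -> 8 lines: jgnnt qewlc ddzpg lzqtc rjl twfq vin enp
Hunk 4: at line 4 remove [twfq] add [kprm] -> 8 lines: jgnnt qewlc ddzpg lzqtc rjl kprm vin enp
Hunk 5: at line 2 remove [ddzpg,lzqtc] add [pwj,ofxsr] -> 8 lines: jgnnt qewlc pwj ofxsr rjl kprm vin enp
Hunk 6: at line 1 remove [qewlc] add [skpe] -> 8 lines: jgnnt skpe pwj ofxsr rjl kprm vin enp
Final line 4: ofxsr

Answer: ofxsr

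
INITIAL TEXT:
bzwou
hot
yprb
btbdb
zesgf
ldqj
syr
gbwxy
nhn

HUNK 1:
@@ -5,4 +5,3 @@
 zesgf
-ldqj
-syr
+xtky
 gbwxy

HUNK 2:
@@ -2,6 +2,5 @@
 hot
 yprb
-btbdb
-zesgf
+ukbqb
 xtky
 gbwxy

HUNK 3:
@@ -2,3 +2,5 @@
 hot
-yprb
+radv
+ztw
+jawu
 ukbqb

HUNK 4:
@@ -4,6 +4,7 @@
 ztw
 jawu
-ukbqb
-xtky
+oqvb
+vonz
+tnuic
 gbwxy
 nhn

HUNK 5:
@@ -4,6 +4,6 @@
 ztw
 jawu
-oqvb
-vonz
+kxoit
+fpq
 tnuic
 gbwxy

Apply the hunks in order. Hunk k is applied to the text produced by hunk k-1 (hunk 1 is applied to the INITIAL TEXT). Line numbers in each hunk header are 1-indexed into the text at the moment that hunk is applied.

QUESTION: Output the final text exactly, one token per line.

Answer: bzwou
hot
radv
ztw
jawu
kxoit
fpq
tnuic
gbwxy
nhn

Derivation:
Hunk 1: at line 5 remove [ldqj,syr] add [xtky] -> 8 lines: bzwou hot yprb btbdb zesgf xtky gbwxy nhn
Hunk 2: at line 2 remove [btbdb,zesgf] add [ukbqb] -> 7 lines: bzwou hot yprb ukbqb xtky gbwxy nhn
Hunk 3: at line 2 remove [yprb] add [radv,ztw,jawu] -> 9 lines: bzwou hot radv ztw jawu ukbqb xtky gbwxy nhn
Hunk 4: at line 4 remove [ukbqb,xtky] add [oqvb,vonz,tnuic] -> 10 lines: bzwou hot radv ztw jawu oqvb vonz tnuic gbwxy nhn
Hunk 5: at line 4 remove [oqvb,vonz] add [kxoit,fpq] -> 10 lines: bzwou hot radv ztw jawu kxoit fpq tnuic gbwxy nhn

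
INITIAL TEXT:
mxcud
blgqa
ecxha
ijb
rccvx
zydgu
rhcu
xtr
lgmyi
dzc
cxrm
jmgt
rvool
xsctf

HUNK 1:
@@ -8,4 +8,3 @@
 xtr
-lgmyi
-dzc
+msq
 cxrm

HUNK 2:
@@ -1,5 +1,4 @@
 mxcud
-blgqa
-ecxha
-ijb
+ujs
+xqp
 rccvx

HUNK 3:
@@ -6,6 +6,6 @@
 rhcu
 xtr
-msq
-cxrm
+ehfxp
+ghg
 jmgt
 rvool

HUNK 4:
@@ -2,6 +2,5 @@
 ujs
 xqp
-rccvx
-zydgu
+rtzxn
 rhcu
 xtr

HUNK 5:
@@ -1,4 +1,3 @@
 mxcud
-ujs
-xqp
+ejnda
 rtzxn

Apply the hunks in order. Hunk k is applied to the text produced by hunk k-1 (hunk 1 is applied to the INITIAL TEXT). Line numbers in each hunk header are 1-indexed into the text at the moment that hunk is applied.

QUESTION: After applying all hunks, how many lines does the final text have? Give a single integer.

Hunk 1: at line 8 remove [lgmyi,dzc] add [msq] -> 13 lines: mxcud blgqa ecxha ijb rccvx zydgu rhcu xtr msq cxrm jmgt rvool xsctf
Hunk 2: at line 1 remove [blgqa,ecxha,ijb] add [ujs,xqp] -> 12 lines: mxcud ujs xqp rccvx zydgu rhcu xtr msq cxrm jmgt rvool xsctf
Hunk 3: at line 6 remove [msq,cxrm] add [ehfxp,ghg] -> 12 lines: mxcud ujs xqp rccvx zydgu rhcu xtr ehfxp ghg jmgt rvool xsctf
Hunk 4: at line 2 remove [rccvx,zydgu] add [rtzxn] -> 11 lines: mxcud ujs xqp rtzxn rhcu xtr ehfxp ghg jmgt rvool xsctf
Hunk 5: at line 1 remove [ujs,xqp] add [ejnda] -> 10 lines: mxcud ejnda rtzxn rhcu xtr ehfxp ghg jmgt rvool xsctf
Final line count: 10

Answer: 10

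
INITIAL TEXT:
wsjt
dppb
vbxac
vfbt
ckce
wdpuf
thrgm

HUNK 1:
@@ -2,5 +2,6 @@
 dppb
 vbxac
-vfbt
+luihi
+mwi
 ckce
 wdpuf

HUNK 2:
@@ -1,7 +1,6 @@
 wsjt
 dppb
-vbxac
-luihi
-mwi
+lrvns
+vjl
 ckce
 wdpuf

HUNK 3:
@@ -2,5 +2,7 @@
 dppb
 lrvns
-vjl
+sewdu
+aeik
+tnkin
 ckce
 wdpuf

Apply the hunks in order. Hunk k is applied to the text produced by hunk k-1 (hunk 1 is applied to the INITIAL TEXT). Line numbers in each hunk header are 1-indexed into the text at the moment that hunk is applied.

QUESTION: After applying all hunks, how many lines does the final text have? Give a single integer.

Answer: 9

Derivation:
Hunk 1: at line 2 remove [vfbt] add [luihi,mwi] -> 8 lines: wsjt dppb vbxac luihi mwi ckce wdpuf thrgm
Hunk 2: at line 1 remove [vbxac,luihi,mwi] add [lrvns,vjl] -> 7 lines: wsjt dppb lrvns vjl ckce wdpuf thrgm
Hunk 3: at line 2 remove [vjl] add [sewdu,aeik,tnkin] -> 9 lines: wsjt dppb lrvns sewdu aeik tnkin ckce wdpuf thrgm
Final line count: 9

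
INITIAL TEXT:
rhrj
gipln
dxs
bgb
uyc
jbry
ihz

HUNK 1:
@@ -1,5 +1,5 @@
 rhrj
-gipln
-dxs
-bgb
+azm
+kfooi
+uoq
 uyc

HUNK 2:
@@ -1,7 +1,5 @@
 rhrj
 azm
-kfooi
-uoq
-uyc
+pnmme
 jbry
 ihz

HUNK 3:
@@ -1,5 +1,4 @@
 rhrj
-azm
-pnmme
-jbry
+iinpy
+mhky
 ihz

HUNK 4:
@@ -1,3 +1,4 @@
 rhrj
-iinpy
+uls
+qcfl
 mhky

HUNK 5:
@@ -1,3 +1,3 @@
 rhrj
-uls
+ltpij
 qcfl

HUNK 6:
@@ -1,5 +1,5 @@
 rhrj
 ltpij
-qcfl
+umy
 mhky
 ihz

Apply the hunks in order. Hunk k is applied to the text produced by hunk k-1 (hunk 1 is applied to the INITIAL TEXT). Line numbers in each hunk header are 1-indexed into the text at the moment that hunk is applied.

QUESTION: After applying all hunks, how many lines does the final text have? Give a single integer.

Hunk 1: at line 1 remove [gipln,dxs,bgb] add [azm,kfooi,uoq] -> 7 lines: rhrj azm kfooi uoq uyc jbry ihz
Hunk 2: at line 1 remove [kfooi,uoq,uyc] add [pnmme] -> 5 lines: rhrj azm pnmme jbry ihz
Hunk 3: at line 1 remove [azm,pnmme,jbry] add [iinpy,mhky] -> 4 lines: rhrj iinpy mhky ihz
Hunk 4: at line 1 remove [iinpy] add [uls,qcfl] -> 5 lines: rhrj uls qcfl mhky ihz
Hunk 5: at line 1 remove [uls] add [ltpij] -> 5 lines: rhrj ltpij qcfl mhky ihz
Hunk 6: at line 1 remove [qcfl] add [umy] -> 5 lines: rhrj ltpij umy mhky ihz
Final line count: 5

Answer: 5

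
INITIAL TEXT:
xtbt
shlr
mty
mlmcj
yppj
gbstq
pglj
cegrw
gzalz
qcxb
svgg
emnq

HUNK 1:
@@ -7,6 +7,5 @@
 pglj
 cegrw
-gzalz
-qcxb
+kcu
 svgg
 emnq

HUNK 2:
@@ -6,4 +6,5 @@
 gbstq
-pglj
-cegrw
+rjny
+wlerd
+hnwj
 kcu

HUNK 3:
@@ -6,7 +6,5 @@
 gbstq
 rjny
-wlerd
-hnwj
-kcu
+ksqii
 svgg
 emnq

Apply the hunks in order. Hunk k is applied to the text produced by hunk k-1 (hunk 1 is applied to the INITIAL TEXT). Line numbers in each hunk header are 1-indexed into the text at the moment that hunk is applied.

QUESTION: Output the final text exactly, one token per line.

Hunk 1: at line 7 remove [gzalz,qcxb] add [kcu] -> 11 lines: xtbt shlr mty mlmcj yppj gbstq pglj cegrw kcu svgg emnq
Hunk 2: at line 6 remove [pglj,cegrw] add [rjny,wlerd,hnwj] -> 12 lines: xtbt shlr mty mlmcj yppj gbstq rjny wlerd hnwj kcu svgg emnq
Hunk 3: at line 6 remove [wlerd,hnwj,kcu] add [ksqii] -> 10 lines: xtbt shlr mty mlmcj yppj gbstq rjny ksqii svgg emnq

Answer: xtbt
shlr
mty
mlmcj
yppj
gbstq
rjny
ksqii
svgg
emnq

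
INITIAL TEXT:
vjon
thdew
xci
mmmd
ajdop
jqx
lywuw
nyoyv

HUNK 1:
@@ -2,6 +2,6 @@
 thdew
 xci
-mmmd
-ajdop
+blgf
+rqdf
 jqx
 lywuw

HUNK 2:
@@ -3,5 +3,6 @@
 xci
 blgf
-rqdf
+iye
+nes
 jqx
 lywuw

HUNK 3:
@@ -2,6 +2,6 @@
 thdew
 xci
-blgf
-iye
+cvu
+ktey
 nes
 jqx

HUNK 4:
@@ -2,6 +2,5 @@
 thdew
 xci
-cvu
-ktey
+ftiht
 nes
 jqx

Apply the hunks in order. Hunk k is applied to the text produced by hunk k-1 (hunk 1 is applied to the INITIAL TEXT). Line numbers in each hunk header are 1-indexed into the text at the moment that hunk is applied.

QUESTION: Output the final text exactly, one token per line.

Hunk 1: at line 2 remove [mmmd,ajdop] add [blgf,rqdf] -> 8 lines: vjon thdew xci blgf rqdf jqx lywuw nyoyv
Hunk 2: at line 3 remove [rqdf] add [iye,nes] -> 9 lines: vjon thdew xci blgf iye nes jqx lywuw nyoyv
Hunk 3: at line 2 remove [blgf,iye] add [cvu,ktey] -> 9 lines: vjon thdew xci cvu ktey nes jqx lywuw nyoyv
Hunk 4: at line 2 remove [cvu,ktey] add [ftiht] -> 8 lines: vjon thdew xci ftiht nes jqx lywuw nyoyv

Answer: vjon
thdew
xci
ftiht
nes
jqx
lywuw
nyoyv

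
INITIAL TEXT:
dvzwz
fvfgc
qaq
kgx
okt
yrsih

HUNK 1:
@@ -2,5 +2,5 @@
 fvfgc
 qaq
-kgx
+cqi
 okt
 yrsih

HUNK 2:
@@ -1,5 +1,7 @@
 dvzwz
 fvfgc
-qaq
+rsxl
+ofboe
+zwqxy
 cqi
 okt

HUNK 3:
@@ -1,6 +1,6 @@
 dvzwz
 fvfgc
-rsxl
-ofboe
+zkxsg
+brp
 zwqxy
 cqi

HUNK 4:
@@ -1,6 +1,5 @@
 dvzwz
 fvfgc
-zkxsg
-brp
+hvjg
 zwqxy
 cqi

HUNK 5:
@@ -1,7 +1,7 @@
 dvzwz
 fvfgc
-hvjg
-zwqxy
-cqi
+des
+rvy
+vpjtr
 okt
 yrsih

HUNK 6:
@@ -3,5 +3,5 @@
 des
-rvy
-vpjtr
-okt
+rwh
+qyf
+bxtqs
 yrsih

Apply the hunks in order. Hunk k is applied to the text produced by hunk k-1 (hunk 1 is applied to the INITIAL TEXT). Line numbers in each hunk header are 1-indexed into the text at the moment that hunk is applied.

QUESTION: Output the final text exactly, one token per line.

Hunk 1: at line 2 remove [kgx] add [cqi] -> 6 lines: dvzwz fvfgc qaq cqi okt yrsih
Hunk 2: at line 1 remove [qaq] add [rsxl,ofboe,zwqxy] -> 8 lines: dvzwz fvfgc rsxl ofboe zwqxy cqi okt yrsih
Hunk 3: at line 1 remove [rsxl,ofboe] add [zkxsg,brp] -> 8 lines: dvzwz fvfgc zkxsg brp zwqxy cqi okt yrsih
Hunk 4: at line 1 remove [zkxsg,brp] add [hvjg] -> 7 lines: dvzwz fvfgc hvjg zwqxy cqi okt yrsih
Hunk 5: at line 1 remove [hvjg,zwqxy,cqi] add [des,rvy,vpjtr] -> 7 lines: dvzwz fvfgc des rvy vpjtr okt yrsih
Hunk 6: at line 3 remove [rvy,vpjtr,okt] add [rwh,qyf,bxtqs] -> 7 lines: dvzwz fvfgc des rwh qyf bxtqs yrsih

Answer: dvzwz
fvfgc
des
rwh
qyf
bxtqs
yrsih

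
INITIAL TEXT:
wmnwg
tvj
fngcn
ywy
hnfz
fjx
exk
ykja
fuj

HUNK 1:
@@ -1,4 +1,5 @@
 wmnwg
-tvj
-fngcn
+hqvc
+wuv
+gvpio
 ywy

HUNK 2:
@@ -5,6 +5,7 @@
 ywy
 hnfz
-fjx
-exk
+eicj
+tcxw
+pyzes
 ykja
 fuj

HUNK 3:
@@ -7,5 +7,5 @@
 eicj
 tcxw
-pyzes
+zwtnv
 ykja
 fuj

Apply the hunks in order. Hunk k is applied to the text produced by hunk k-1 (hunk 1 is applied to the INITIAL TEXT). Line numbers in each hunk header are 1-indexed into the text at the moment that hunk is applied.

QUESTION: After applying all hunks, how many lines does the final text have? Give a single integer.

Answer: 11

Derivation:
Hunk 1: at line 1 remove [tvj,fngcn] add [hqvc,wuv,gvpio] -> 10 lines: wmnwg hqvc wuv gvpio ywy hnfz fjx exk ykja fuj
Hunk 2: at line 5 remove [fjx,exk] add [eicj,tcxw,pyzes] -> 11 lines: wmnwg hqvc wuv gvpio ywy hnfz eicj tcxw pyzes ykja fuj
Hunk 3: at line 7 remove [pyzes] add [zwtnv] -> 11 lines: wmnwg hqvc wuv gvpio ywy hnfz eicj tcxw zwtnv ykja fuj
Final line count: 11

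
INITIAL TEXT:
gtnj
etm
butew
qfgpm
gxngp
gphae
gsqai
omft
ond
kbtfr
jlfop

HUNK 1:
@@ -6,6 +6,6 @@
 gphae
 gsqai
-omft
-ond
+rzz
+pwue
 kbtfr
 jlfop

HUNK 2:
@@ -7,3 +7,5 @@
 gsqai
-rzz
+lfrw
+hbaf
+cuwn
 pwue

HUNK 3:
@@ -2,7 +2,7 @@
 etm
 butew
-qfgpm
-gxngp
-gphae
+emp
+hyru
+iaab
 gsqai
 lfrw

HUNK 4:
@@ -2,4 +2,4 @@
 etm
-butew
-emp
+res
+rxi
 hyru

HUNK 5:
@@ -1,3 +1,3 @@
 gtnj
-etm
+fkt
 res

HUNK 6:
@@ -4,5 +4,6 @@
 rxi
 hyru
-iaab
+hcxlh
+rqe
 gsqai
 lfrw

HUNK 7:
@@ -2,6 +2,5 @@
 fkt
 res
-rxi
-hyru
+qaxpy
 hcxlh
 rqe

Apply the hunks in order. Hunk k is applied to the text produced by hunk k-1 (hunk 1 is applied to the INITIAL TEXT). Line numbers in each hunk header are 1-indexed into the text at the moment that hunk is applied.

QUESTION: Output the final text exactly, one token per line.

Answer: gtnj
fkt
res
qaxpy
hcxlh
rqe
gsqai
lfrw
hbaf
cuwn
pwue
kbtfr
jlfop

Derivation:
Hunk 1: at line 6 remove [omft,ond] add [rzz,pwue] -> 11 lines: gtnj etm butew qfgpm gxngp gphae gsqai rzz pwue kbtfr jlfop
Hunk 2: at line 7 remove [rzz] add [lfrw,hbaf,cuwn] -> 13 lines: gtnj etm butew qfgpm gxngp gphae gsqai lfrw hbaf cuwn pwue kbtfr jlfop
Hunk 3: at line 2 remove [qfgpm,gxngp,gphae] add [emp,hyru,iaab] -> 13 lines: gtnj etm butew emp hyru iaab gsqai lfrw hbaf cuwn pwue kbtfr jlfop
Hunk 4: at line 2 remove [butew,emp] add [res,rxi] -> 13 lines: gtnj etm res rxi hyru iaab gsqai lfrw hbaf cuwn pwue kbtfr jlfop
Hunk 5: at line 1 remove [etm] add [fkt] -> 13 lines: gtnj fkt res rxi hyru iaab gsqai lfrw hbaf cuwn pwue kbtfr jlfop
Hunk 6: at line 4 remove [iaab] add [hcxlh,rqe] -> 14 lines: gtnj fkt res rxi hyru hcxlh rqe gsqai lfrw hbaf cuwn pwue kbtfr jlfop
Hunk 7: at line 2 remove [rxi,hyru] add [qaxpy] -> 13 lines: gtnj fkt res qaxpy hcxlh rqe gsqai lfrw hbaf cuwn pwue kbtfr jlfop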